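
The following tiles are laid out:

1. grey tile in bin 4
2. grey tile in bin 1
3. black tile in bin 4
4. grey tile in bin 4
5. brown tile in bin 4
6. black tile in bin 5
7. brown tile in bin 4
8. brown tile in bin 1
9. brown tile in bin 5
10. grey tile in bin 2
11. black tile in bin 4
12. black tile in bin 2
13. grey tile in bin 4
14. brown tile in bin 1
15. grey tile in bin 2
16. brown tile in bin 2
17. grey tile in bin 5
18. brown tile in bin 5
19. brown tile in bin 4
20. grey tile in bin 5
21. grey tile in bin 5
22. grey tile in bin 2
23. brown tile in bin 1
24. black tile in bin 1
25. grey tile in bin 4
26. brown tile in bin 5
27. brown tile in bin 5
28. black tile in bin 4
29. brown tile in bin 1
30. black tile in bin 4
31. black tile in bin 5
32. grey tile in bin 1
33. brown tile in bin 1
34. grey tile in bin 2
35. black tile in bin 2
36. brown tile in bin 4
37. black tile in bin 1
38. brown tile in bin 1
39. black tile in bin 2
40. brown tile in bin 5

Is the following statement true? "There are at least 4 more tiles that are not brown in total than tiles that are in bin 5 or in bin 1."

tiles that are not brown: 24.
tiles in bin 5 or in bin 1: 20.
The claim requires 24 − 20 = 4 ≥ 4, which holds.

True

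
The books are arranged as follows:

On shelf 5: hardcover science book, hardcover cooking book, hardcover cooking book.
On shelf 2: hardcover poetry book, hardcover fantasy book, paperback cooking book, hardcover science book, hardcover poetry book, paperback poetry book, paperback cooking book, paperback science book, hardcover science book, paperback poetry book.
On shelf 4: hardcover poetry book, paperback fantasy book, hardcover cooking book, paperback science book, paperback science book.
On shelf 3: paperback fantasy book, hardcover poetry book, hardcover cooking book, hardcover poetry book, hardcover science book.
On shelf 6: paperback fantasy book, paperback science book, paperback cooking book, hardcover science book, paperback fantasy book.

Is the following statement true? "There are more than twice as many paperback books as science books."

False

paperback books: 13.
science books: 9.
The claim requires 13 > 2 × 9 = 18, which does not hold.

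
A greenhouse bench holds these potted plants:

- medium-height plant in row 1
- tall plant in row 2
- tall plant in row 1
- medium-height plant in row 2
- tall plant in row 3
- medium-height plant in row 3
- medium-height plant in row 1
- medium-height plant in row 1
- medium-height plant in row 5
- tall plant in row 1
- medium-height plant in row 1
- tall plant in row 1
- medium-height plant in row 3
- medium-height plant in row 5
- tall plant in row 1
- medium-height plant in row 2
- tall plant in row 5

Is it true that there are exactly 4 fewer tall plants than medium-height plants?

tall plants: 7.
medium-height plants: 10.
The claim requires 10 − 7 (= 3) to equal 4, which does not hold.

False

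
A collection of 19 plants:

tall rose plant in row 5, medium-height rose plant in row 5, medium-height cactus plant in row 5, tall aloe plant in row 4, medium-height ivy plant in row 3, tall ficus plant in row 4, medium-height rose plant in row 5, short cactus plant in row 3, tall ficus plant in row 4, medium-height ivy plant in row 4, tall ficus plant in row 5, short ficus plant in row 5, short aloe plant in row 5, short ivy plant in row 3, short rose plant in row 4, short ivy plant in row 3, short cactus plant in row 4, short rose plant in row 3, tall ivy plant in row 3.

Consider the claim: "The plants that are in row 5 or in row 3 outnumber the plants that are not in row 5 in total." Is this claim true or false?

True

There are 13 plants in row 5 or in row 3.
There are 12 plants that are not in row 5.
The claim requires 13 > 12, which holds.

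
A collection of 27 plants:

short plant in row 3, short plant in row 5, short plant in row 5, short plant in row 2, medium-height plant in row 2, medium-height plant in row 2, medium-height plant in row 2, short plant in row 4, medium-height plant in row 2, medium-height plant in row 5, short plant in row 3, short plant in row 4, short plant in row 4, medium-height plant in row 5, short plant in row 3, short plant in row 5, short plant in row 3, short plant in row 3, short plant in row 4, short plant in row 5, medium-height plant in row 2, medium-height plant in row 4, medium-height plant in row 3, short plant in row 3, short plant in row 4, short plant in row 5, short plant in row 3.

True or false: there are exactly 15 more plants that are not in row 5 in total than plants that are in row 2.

|plants that are not in row 5| = 20.
|plants in row 2| = 6.
The claim requires 20 − 6 (= 14) to equal 15, which does not hold.

False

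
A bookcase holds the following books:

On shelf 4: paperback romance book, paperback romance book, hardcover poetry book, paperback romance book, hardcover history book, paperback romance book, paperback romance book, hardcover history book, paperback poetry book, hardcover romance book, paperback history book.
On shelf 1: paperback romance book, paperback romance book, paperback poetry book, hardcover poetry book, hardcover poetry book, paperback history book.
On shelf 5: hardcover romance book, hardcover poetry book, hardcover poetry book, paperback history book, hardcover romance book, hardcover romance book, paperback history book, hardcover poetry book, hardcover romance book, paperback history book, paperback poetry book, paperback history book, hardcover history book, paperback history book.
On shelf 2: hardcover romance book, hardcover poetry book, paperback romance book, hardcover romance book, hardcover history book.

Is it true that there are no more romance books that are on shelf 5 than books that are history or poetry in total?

|romance books on shelf 5| = 4.
|books that are history or poetry| = 21.
The claim requires 4 ≤ 21, which holds.

True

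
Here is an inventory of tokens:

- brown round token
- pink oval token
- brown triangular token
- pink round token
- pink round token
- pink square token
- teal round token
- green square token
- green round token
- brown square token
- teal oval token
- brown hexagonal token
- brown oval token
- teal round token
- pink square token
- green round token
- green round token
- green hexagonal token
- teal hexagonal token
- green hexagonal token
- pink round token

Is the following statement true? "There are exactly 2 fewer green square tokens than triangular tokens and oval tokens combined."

False

|green square tokens| = 1.
triangular tokens: 1; oval tokens: 3; combined: 1 + 3 = 4.
The claim requires 4 − 1 (= 3) to equal 2, which does not hold.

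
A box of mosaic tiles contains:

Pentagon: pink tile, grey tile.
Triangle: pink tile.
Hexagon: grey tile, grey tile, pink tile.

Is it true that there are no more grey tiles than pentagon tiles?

False

There are 3 grey tiles.
There are 2 pentagon tiles.
The claim requires 3 ≤ 2, which does not hold.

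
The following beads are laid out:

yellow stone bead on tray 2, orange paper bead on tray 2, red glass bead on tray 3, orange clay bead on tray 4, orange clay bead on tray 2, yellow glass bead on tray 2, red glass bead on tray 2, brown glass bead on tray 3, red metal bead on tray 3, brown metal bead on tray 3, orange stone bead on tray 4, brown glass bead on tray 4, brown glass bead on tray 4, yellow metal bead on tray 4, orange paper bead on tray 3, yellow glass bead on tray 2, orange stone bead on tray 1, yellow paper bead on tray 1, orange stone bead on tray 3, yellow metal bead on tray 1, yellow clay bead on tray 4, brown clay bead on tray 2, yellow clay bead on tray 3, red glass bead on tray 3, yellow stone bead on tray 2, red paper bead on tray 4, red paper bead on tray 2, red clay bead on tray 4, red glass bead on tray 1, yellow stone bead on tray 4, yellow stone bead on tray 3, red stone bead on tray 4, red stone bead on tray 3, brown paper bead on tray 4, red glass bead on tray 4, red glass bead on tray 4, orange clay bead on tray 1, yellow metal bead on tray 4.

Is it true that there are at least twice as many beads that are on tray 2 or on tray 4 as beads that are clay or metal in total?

False

There are 23 beads on tray 2 or on tray 4.
There are 12 beads that are clay or metal.
The claim requires 23 ≥ 2 × 12 = 24, which does not hold.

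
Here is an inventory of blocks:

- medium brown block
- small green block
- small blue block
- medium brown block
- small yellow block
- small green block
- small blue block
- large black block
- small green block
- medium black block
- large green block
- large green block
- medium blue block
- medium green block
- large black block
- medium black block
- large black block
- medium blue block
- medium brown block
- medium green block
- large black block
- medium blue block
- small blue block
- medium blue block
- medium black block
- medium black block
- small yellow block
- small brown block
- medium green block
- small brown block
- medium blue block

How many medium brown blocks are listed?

3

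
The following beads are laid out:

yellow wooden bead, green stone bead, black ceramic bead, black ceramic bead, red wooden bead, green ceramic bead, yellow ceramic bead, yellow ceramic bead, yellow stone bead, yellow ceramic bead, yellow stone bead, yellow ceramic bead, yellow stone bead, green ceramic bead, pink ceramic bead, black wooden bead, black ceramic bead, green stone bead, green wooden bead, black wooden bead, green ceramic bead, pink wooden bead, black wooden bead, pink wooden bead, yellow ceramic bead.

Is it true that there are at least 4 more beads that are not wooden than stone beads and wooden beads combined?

True

|beads that are not wooden| = 17.
stone beads: 5; wooden beads: 8; combined: 5 + 8 = 13.
The claim requires 17 − 13 = 4 ≥ 4, which holds.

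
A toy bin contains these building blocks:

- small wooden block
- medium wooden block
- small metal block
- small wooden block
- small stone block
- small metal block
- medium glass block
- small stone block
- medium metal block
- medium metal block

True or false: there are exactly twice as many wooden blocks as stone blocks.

There are 3 wooden blocks.
There are 2 stone blocks.
The claim requires 3 = 2 × 2 = 4, which does not hold.

False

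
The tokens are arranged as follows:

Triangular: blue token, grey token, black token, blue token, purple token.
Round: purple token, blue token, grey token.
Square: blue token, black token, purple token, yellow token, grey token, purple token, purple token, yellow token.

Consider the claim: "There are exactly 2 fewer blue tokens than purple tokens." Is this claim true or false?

There are 4 blue tokens.
There are 5 purple tokens.
The claim requires 5 − 4 (= 1) to equal 2, which does not hold.

False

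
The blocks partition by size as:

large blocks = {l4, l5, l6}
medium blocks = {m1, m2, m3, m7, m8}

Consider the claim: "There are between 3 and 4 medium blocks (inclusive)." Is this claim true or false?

False

There are 5 medium blocks.
The claim requires 3 ≤ 5 ≤ 4, which does not hold.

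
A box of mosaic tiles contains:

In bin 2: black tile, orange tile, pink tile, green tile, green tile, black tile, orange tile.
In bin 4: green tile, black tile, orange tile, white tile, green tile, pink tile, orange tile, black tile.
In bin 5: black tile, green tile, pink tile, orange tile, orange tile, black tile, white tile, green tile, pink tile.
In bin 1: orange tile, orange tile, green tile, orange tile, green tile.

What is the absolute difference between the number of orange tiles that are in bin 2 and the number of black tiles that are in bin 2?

0

orange tiles in bin 2: 2. black tiles in bin 2: 2.
|2 − 2| = 2 − 2 = 0.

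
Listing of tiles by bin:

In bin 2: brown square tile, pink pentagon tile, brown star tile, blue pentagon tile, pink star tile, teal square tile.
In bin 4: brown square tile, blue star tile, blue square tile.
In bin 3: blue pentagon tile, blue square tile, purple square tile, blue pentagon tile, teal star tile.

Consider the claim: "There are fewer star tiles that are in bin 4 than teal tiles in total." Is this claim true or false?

True

star tiles in bin 4: 1.
teal tiles: 2.
The claim requires 1 < 2, which holds.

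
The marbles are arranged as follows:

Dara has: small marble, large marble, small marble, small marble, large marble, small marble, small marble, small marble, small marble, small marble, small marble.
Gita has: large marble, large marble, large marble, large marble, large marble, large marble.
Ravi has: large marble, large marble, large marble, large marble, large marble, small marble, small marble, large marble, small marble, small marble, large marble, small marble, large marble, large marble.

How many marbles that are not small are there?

Total marbles: 31; with the excluded value: 14; remaining 31 − 14 = 17.

17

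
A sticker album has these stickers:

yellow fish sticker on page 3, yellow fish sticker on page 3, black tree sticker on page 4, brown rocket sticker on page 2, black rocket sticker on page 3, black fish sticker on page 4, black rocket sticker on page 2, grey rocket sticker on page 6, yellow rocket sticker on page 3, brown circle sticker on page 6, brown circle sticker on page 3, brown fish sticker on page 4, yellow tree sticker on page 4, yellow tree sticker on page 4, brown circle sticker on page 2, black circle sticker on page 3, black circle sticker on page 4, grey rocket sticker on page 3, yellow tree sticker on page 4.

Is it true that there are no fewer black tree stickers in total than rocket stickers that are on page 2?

There is 1 black tree sticker.
There are 2 rocket stickers on page 2.
The claim requires 1 ≥ 2, which does not hold.

False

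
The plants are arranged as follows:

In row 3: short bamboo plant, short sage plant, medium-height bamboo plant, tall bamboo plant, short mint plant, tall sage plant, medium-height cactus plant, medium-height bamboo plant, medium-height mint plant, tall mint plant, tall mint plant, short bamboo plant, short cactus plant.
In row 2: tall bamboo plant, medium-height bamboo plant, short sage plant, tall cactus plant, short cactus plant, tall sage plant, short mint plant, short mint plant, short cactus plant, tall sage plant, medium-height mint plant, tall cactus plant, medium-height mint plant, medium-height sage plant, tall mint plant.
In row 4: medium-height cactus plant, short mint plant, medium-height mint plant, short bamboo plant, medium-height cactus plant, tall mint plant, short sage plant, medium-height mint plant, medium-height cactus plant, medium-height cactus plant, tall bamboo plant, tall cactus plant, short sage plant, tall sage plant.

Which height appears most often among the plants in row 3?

short

Counts by height (restricted to plants in row 3): short 5, tall 4, medium-height 4.
The maximum is 5, held uniquely by short.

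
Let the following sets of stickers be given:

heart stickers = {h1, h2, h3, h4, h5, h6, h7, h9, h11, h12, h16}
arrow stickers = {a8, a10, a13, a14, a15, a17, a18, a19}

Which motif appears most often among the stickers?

heart

Counts by motif: heart 11, arrow 8.
The maximum is 11, held uniquely by heart.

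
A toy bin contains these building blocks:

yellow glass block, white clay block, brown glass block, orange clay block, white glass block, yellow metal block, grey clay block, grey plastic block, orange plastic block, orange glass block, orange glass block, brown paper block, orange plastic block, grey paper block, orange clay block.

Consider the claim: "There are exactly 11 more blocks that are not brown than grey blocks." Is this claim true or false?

False

There are 13 blocks that are not brown.
There are 3 grey blocks.
The claim requires 13 − 3 (= 10) to equal 11, which does not hold.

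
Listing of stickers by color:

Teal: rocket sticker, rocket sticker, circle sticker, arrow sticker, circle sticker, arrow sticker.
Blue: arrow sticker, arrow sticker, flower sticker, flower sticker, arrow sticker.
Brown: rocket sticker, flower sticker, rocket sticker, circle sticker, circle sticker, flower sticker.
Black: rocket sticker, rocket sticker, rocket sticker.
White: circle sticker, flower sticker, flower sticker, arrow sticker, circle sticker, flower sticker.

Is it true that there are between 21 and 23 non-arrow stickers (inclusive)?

There are 20 non-arrow stickers.
The claim requires 21 ≤ 20 ≤ 23, which does not hold.

False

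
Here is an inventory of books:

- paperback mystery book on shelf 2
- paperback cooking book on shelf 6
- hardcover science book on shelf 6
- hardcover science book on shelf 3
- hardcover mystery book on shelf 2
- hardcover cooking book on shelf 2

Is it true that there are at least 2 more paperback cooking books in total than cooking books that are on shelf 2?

There is 1 paperback cooking book.
There is 1 cooking book on shelf 2.
The claim requires 1 − 1 = 0 ≥ 2, which does not hold.

False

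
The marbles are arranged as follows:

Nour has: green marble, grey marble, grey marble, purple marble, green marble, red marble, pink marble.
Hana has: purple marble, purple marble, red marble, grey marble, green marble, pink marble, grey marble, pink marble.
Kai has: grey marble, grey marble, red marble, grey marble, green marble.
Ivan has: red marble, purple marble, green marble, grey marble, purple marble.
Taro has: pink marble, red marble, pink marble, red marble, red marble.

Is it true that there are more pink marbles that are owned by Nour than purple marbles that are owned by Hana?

False

pink marbles owned by Nour: 1.
purple marbles owned by Hana: 2.
The claim requires 1 > 2, which does not hold.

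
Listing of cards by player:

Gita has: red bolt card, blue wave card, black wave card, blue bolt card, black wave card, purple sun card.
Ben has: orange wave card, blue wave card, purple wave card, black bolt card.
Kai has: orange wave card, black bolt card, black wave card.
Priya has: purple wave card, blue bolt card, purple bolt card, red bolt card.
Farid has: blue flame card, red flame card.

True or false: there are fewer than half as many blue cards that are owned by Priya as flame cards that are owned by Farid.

blue cards owned by Priya: 1.
flame cards owned by Farid: 2.
The claim requires 2 × 1 = 2 < 2, which does not hold.

False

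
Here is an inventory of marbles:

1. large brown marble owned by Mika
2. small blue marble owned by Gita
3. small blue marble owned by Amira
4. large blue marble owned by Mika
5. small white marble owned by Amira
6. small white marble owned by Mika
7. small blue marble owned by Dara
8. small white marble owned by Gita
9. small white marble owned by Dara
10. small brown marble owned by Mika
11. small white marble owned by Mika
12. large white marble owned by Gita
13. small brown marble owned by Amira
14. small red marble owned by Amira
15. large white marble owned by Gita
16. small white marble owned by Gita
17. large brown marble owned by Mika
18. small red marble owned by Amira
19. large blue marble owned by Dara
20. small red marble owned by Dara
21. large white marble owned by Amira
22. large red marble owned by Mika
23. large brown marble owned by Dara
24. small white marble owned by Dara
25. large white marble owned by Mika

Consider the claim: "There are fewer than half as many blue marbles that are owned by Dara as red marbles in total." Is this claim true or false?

False

Count of blue marbles owned by Dara: 2.
There are 4 red marbles.
The claim requires 2 × 2 = 4 < 4, which does not hold.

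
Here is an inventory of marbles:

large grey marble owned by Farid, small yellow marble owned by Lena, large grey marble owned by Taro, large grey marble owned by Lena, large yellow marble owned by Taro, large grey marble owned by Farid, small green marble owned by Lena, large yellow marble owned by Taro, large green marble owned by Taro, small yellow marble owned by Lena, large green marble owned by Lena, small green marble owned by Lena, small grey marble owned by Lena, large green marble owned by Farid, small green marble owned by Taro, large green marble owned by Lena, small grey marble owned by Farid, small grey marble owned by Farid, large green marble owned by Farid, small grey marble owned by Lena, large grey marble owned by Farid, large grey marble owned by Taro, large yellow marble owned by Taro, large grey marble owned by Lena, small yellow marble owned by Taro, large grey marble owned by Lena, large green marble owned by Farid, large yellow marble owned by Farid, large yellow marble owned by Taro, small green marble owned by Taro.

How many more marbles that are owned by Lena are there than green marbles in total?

marbles owned by Lena: 11.
green marbles: 10.
11 − 10 = 1.

1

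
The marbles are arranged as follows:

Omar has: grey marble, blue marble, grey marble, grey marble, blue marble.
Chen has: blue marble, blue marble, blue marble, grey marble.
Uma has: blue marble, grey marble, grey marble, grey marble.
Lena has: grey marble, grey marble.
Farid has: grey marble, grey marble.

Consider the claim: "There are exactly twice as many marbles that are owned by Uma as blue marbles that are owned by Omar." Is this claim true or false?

Count of marbles owned by Uma: 4.
Count of blue marbles owned by Omar: 2.
The claim requires 4 = 2 × 2 = 4, which holds.

True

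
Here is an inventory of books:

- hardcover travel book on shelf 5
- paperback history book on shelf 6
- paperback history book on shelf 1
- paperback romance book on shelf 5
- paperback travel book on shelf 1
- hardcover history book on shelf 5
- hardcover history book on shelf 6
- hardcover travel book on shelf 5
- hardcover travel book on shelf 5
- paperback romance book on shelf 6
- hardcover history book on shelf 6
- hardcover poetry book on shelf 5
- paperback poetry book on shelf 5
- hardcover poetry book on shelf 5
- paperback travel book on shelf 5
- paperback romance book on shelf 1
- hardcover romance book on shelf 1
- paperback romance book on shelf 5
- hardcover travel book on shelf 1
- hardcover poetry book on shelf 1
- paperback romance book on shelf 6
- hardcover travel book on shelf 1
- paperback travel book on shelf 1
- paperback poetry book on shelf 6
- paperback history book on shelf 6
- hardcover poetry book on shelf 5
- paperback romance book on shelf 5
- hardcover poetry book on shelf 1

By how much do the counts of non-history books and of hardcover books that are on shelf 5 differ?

non-history books: 22. hardcover books on shelf 5: 7.
|22 − 7| = 22 − 7 = 15.

15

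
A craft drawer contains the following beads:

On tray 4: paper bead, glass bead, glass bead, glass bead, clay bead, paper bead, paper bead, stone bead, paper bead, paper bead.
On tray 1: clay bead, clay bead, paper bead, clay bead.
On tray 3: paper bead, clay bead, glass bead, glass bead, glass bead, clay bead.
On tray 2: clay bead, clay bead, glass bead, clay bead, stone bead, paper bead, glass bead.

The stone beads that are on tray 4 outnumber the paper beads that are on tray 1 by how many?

stone beads on tray 4: 1.
paper beads on tray 1: 1.
1 − 1 = 0.

0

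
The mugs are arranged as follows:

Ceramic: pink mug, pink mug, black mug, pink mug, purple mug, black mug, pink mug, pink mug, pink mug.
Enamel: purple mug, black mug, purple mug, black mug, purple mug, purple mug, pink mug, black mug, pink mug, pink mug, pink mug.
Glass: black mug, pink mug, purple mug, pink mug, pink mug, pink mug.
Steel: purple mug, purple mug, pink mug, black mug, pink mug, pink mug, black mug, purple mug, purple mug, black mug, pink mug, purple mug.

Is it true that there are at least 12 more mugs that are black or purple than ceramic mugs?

False

mugs that are black or purple: 20.
ceramic mugs: 9.
The claim requires 20 − 9 = 11 ≥ 12, which does not hold.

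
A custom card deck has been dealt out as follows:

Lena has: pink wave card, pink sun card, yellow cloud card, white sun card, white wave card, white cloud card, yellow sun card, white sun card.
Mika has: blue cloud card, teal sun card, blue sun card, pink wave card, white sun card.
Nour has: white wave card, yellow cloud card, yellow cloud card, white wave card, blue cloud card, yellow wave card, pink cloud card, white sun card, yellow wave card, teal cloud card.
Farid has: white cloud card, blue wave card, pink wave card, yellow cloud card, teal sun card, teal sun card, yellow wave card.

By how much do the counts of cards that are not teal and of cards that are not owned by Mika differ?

cards that are not teal: 26. cards that are not owned by Mika: 25.
|26 − 25| = 26 − 25 = 1.

1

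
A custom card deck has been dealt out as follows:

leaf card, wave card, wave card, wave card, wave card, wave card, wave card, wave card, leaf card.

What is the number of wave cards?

7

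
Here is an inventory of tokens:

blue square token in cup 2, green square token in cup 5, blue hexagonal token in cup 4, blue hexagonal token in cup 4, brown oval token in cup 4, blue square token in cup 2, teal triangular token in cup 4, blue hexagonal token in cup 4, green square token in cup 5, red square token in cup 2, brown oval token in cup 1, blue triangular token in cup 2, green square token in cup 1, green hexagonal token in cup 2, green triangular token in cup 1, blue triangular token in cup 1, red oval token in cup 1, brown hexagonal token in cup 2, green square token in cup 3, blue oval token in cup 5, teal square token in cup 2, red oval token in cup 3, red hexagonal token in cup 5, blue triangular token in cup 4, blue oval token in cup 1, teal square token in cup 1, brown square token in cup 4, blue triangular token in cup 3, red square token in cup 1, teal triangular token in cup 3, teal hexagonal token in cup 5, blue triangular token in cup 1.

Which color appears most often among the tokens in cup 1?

blue

Counts by color (restricted to tokens in cup 1): blue 3, green 2, red 2, brown 1, teal 1.
The maximum is 3, held uniquely by blue.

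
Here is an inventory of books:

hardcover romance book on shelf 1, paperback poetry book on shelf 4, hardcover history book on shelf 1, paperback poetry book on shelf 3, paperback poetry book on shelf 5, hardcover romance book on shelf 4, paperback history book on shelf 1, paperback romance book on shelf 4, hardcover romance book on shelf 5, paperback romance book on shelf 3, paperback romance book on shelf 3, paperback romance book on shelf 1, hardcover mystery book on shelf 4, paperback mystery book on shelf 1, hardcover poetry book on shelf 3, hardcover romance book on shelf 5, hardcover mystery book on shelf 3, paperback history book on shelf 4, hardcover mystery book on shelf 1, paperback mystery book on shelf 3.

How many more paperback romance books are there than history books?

1

paperback romance books: 4.
history books: 3.
4 − 3 = 1.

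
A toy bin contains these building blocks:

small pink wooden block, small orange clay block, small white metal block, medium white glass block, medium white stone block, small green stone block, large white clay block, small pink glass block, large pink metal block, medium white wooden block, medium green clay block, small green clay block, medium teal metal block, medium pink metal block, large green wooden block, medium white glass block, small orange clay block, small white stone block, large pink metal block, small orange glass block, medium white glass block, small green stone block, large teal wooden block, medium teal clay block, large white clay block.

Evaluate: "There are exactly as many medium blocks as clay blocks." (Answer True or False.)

|medium blocks| = 9.
|clay blocks| = 7.
The claim requires 9 = 7, which does not hold.

False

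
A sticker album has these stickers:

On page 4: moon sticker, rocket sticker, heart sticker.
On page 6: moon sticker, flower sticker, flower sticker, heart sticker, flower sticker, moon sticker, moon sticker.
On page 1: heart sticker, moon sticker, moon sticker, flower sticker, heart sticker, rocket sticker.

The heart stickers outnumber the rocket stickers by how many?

heart stickers: 4.
rocket stickers: 2.
4 − 2 = 2.

2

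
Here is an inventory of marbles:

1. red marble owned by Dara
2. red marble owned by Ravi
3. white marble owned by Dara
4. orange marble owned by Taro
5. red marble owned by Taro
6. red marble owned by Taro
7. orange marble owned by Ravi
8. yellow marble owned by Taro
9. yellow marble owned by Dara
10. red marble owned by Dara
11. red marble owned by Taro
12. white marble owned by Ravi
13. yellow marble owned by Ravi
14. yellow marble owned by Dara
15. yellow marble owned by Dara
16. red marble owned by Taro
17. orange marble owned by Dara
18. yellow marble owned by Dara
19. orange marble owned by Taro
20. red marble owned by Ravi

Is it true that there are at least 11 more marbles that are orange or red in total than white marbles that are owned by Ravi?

True

marbles that are orange or red: 12.
white marbles owned by Ravi: 1.
The claim requires 12 − 1 = 11 ≥ 11, which holds.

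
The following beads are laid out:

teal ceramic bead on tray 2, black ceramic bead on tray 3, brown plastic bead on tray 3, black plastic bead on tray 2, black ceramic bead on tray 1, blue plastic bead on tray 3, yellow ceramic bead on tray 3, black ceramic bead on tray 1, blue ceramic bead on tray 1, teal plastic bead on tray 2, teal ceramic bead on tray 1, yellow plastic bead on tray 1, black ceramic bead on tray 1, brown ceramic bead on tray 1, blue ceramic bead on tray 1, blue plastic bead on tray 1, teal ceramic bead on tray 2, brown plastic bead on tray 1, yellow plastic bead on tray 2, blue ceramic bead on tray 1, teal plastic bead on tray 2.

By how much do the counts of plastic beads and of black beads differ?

4

plastic beads: 9. black beads: 5.
|9 − 5| = 9 − 5 = 4.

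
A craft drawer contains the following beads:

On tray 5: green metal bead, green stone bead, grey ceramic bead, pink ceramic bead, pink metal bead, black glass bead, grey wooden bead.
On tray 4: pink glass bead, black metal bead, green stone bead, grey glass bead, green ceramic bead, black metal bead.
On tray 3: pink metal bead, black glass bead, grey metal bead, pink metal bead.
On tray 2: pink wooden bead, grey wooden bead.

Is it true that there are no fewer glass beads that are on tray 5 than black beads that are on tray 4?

glass beads on tray 5: 1.
black beads on tray 4: 2.
The claim requires 1 ≥ 2, which does not hold.

False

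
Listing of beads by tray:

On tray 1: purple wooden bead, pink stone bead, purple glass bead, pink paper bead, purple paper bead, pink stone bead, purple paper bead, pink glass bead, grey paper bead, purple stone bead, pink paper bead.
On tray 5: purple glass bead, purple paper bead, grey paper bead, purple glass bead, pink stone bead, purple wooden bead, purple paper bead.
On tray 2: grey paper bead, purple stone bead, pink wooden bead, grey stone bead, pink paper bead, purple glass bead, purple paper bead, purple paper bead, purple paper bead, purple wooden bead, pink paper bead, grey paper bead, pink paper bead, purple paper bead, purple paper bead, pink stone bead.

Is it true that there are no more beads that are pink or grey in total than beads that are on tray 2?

True

beads that are pink or grey: 16.
beads on tray 2: 16.
The claim requires 16 ≤ 16, which holds.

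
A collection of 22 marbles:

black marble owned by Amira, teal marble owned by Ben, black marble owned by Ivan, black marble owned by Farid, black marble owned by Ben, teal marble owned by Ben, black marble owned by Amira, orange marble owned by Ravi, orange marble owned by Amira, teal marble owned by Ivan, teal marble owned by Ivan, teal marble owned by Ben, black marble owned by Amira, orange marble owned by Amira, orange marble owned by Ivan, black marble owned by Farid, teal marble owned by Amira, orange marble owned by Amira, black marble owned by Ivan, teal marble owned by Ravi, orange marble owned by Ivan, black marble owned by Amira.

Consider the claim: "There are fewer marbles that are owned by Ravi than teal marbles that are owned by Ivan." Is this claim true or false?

marbles owned by Ravi: 2.
teal marbles owned by Ivan: 2.
The claim requires 2 < 2, which does not hold.

False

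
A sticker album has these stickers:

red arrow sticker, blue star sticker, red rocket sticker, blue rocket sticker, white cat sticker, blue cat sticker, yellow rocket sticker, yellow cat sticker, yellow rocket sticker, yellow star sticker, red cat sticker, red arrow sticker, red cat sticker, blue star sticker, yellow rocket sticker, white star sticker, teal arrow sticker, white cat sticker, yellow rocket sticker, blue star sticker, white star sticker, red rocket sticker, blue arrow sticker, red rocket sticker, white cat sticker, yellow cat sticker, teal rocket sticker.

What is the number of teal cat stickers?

0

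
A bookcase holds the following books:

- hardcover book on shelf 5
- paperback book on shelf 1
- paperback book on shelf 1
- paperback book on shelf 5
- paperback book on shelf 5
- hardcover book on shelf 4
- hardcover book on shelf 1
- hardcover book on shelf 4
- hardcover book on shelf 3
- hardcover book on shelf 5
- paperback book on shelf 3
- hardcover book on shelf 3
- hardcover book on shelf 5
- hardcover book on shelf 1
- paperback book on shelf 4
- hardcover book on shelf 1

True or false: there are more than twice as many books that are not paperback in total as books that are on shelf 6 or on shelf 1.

False

|books that are not paperback| = 10.
|books on shelf 6 or on shelf 1| = 5.
The claim requires 10 > 2 × 5 = 10, which does not hold.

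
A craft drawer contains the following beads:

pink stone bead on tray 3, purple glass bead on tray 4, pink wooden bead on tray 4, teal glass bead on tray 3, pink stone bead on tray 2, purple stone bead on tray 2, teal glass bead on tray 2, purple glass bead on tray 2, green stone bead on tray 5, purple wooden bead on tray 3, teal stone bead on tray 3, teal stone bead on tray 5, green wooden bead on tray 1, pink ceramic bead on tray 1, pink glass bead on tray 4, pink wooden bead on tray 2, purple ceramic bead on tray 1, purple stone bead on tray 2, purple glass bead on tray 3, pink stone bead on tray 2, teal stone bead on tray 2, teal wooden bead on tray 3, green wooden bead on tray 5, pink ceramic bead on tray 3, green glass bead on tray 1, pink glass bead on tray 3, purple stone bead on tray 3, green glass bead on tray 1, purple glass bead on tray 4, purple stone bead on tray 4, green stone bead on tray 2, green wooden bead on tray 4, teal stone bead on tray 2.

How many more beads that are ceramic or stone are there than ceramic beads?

13

beads that are ceramic or stone: 16.
ceramic beads: 3.
16 − 3 = 13.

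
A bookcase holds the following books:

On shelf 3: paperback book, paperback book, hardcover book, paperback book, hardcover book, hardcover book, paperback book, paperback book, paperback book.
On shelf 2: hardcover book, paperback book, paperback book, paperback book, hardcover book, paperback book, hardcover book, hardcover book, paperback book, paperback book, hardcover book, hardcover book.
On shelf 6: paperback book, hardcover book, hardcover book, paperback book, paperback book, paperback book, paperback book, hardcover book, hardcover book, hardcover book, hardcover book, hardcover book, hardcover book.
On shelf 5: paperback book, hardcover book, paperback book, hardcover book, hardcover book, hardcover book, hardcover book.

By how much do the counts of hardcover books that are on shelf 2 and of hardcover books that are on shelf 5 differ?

hardcover books on shelf 2: 6. hardcover books on shelf 5: 5.
|6 − 5| = 6 − 5 = 1.

1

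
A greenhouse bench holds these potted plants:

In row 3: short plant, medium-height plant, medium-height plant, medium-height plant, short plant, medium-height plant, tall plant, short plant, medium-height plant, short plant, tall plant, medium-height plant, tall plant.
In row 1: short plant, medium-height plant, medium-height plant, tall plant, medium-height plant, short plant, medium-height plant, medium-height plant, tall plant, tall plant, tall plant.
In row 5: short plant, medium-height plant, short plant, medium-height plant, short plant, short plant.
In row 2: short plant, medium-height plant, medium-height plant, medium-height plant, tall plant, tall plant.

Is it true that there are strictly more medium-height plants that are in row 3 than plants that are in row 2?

|medium-height plants in row 3| = 6.
|plants in row 2| = 6.
The claim requires 6 > 6, which does not hold.

False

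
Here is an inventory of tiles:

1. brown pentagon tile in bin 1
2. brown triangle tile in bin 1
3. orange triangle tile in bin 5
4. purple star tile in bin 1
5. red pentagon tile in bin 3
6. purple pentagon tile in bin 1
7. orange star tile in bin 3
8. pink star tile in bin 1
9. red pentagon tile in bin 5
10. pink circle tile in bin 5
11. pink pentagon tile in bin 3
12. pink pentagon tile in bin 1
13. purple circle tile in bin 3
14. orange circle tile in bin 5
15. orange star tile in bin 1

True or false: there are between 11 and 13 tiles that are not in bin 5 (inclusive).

|tiles that are not in bin 5| = 11.
The claim requires 11 ≤ 11 ≤ 13, which holds.

True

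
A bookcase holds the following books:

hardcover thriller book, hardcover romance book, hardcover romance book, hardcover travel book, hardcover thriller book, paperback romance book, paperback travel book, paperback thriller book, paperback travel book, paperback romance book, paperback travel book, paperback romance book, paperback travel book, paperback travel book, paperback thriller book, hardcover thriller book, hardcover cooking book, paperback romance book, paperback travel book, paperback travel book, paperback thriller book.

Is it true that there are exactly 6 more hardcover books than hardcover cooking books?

True

|hardcover books| = 7.
|hardcover cooking books| = 1.
The claim requires 7 − 1 (= 6) to equal 6, which holds.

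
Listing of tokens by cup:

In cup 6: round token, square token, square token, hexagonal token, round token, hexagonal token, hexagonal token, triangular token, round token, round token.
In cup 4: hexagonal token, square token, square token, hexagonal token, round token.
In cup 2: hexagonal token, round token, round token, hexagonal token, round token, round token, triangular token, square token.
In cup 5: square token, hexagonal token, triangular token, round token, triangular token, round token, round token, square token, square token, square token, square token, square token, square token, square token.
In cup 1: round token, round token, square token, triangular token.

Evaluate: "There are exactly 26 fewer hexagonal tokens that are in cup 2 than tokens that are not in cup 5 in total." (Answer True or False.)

False

|hexagonal tokens in cup 2| = 2.
|tokens that are not in cup 5| = 27.
The claim requires 27 − 2 (= 25) to equal 26, which does not hold.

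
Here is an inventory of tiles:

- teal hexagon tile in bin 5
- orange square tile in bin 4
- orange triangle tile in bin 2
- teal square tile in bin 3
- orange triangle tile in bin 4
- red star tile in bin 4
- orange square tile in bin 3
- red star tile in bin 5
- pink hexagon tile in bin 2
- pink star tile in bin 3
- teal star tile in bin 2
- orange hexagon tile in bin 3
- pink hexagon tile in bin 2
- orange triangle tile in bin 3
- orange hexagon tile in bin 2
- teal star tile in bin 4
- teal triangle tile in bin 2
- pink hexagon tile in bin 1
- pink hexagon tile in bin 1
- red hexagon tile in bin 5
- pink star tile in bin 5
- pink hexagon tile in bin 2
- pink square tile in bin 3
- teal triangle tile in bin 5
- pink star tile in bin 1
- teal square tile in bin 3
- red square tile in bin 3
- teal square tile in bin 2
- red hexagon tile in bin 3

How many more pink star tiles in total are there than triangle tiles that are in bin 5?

pink star tiles: 3.
triangle tiles in bin 5: 1.
3 − 1 = 2.

2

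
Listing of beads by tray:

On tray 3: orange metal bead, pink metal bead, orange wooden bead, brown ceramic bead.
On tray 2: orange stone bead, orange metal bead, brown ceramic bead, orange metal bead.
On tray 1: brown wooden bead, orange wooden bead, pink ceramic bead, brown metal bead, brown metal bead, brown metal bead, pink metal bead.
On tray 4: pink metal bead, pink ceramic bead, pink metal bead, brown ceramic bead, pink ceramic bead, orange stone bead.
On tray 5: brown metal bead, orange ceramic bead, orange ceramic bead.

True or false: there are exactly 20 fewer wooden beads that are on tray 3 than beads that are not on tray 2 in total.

False

wooden beads on tray 3: 1.
beads that are not on tray 2: 20.
The claim requires 20 − 1 (= 19) to equal 20, which does not hold.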